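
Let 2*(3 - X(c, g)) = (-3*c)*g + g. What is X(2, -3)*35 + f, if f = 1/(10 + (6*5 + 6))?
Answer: -3622/23 ≈ -157.48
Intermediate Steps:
X(c, g) = 3 - g/2 + 3*c*g/2 (X(c, g) = 3 - ((-3*c)*g + g)/2 = 3 - (-3*c*g + g)/2 = 3 - (g - 3*c*g)/2 = 3 + (-g/2 + 3*c*g/2) = 3 - g/2 + 3*c*g/2)
f = 1/46 (f = 1/(10 + (30 + 6)) = 1/(10 + 36) = 1/46 ≈ 0.021739)
X(2, -3)*35 + f = (3 - ½*(-3) + (3/2)*2*(-3))*35 + 1/46 = (3 + 3/2 - 9)*35 + 1/46 = -9/2*35 + 1/46 = -315/2 + 1/46 = -3622/23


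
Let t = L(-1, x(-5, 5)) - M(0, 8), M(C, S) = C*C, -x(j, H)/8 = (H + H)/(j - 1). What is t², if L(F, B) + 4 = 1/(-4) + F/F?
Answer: 169/16 ≈ 10.563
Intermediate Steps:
x(j, H) = -16*H/(-1 + j) (x(j, H) = -8*(H + H)/(j - 1) = -8*2*H/(-1 + j) = -16*H/(-1 + j))
M(C, S) = C²
L(F, B) = -13/4 (L(F, B) = -4 + (1/(-4) + F/F) = -4 + (1*(-¼) + 1) = -4 + (-¼ + 1) = -4 + ¾ = -13/4)
t = -13/4 (t = -13/4 - 1*0² = -13/4 - 1*0 = -13/4 + 0 = -13/4 ≈ -3.2500)
t² = (-13/4)² = 169/16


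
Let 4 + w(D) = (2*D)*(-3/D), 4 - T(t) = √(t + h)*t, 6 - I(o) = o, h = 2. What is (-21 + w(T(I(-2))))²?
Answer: 961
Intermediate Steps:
I(o) = 6 - o
T(t) = 4 - t*√(2 + t) (T(t) = 4 - √(t + 2)*t = 4 - √(2 + t)*t = 4 - t*√(2 + t))
w(D) = -10 (w(D) = -4 + (2*D)*(-3/D) = -4 - 6 = -10)
(-21 + w(T(I(-2))))² = (-21 - 10)² = (-31)² = 961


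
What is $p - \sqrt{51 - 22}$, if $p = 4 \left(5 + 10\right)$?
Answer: $60 - \sqrt{29} \approx 54.615$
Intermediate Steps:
$p = 60$ ($p = 4 \cdot 15 = 60$)
$p - \sqrt{51 - 22} = 60 - \sqrt{51 - 22} = 60 - \sqrt{29}$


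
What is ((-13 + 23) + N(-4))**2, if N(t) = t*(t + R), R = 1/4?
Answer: 625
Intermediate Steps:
R = 1/4 ≈ 0.25000
N(t) = t*(1/4 + t) (N(t) = t*(t + 1/4) = t*(1/4 + t))
((-13 + 23) + N(-4))**2 = ((-13 + 23) - 4*(1/4 - 4))**2 = (10 - 4*(-15/4))**2 = (10 + 15)**2 = 25**2 = 625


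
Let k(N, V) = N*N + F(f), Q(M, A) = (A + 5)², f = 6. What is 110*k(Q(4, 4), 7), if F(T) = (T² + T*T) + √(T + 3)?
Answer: 729960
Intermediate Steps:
Q(M, A) = (5 + A)²
F(T) = √(3 + T) + 2*T² (F(T) = (T² + T²) + √(3 + T) = 2*T² + √(3 + T) = √(3 + T) + 2*T²)
k(N, V) = 75 + N² (k(N, V) = N*N + (√(3 + 6) + 2*6²) = N² + (√9 + 2*36) = N² + (3 + 72) = N² + 75 = 75 + N²)
110*k(Q(4, 4), 7) = 110*(75 + ((5 + 4)²)²) = 110*(75 + (9²)²) = 110*(75 + 81²) = 110*(75 + 6561) = 110*6636 = 729960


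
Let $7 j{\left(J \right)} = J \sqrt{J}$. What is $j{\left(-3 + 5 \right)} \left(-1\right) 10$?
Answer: $- \frac{20 \sqrt{2}}{7} \approx -4.0406$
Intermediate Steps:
$j{\left(J \right)} = \frac{J^{\frac{3}{2}}}{7}$ ($j{\left(J \right)} = \frac{J \sqrt{J}}{7} = \frac{J^{\frac{3}{2}}}{7}$)
$j{\left(-3 + 5 \right)} \left(-1\right) 10 = \frac{\left(-3 + 5\right)^{\frac{3}{2}}}{7} \left(-1\right) 10 = \frac{2^{\frac{3}{2}}}{7} \left(-1\right) 10 = \frac{2 \sqrt{2}}{7} \left(-1\right) 10 = - \frac{2 \sqrt{2}}{7} \cdot 10 = - \frac{20 \sqrt{2}}{7}$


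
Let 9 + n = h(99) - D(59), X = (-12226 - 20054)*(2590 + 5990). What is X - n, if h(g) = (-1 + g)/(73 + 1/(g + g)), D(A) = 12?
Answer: -81703902201/295 ≈ -2.7696e+8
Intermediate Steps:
h(g) = (-1 + g)/(73 + 1/(2*g))
X = -276962400 (X = -32280*8580 = -276962400)
n = -5799/295 (n = -9 + (2*99*(-1 + 99)/(1 + 146*99) - 1*12) = -9 + (2*99*98/(1 + 14454) - 12) = -9 + (2*99*98/14455 - 12) = -9 + (2*99*(1/14455)*98 - 12) = -9 + (396/295 - 12) = -9 - 3144/295 = -5799/295 ≈ -19.658)
X - n = -276962400 - 1*(-5799/295) = -276962400 + 5799/295 = -81703902201/295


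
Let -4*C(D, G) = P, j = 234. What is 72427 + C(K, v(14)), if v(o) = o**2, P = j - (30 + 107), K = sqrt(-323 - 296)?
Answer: 289611/4 ≈ 72403.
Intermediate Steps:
K = I*sqrt(619) (K = sqrt(-619) = I*sqrt(619) ≈ 24.88*I)
P = 97 (P = 234 - (30 + 107) = 234 - 1*137 = 234 - 137 = 97)
C(D, G) = -97/4 (C(D, G) = -1/4*97 = -97/4)
72427 + C(K, v(14)) = 72427 - 97/4 = 289611/4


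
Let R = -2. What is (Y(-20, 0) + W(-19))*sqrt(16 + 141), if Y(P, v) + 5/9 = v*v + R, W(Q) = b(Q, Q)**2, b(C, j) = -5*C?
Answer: 81202*sqrt(157)/9 ≈ 1.1305e+5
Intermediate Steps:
W(Q) = 25*Q**2 (W(Q) = (-5*Q)**2 = 25*Q**2)
Y(P, v) = -23/9 + v**2 (Y(P, v) = -5/9 + (v*v - 2) = -5/9 + (v**2 - 2) = -5/9 + (-2 + v**2) = -23/9 + v**2)
(Y(-20, 0) + W(-19))*sqrt(16 + 141) = ((-23/9 + 0**2) + 25*(-19)**2)*sqrt(16 + 141) = ((-23/9 + 0) + 25*361)*sqrt(157) = (-23/9 + 9025)*sqrt(157) = 81202*sqrt(157)/9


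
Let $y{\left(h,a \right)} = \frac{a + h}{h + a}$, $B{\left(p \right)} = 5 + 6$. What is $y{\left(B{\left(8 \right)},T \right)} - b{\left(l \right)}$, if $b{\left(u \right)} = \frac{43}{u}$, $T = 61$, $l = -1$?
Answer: $44$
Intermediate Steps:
$B{\left(p \right)} = 11$
$y{\left(h,a \right)} = 1$ ($y{\left(h,a \right)} = \frac{a + h}{a + h} = 1$)
$y{\left(B{\left(8 \right)},T \right)} - b{\left(l \right)} = 1 - \frac{43}{-1} = 1 - 43 \left(-1\right) = 1 - -43 = 1 + 43 = 44$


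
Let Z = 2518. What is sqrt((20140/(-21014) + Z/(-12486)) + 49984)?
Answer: sqrt(595741508413310301)/3452379 ≈ 223.57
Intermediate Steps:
sqrt((20140/(-21014) + Z/(-12486)) + 49984) = sqrt((20140/(-21014) + 2518/(-12486)) + 49984) = sqrt((20140*(-1/21014) + 2518*(-1/12486)) + 49984) = sqrt((-530/553 - 1259/6243) + 49984) = sqrt(-4005017/3452379 + 49984) = sqrt(172559706919/3452379) = sqrt(595741508413310301)/3452379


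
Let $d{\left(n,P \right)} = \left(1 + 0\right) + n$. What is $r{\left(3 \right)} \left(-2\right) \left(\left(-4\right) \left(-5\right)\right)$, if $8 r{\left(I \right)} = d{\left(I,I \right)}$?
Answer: $-20$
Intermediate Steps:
$d{\left(n,P \right)} = 1 + n$
$r{\left(I \right)} = \frac{1}{8} + \frac{I}{8}$ ($r{\left(I \right)} = \frac{1 + I}{8} = \frac{1}{8} + \frac{I}{8}$)
$r{\left(3 \right)} \left(-2\right) \left(\left(-4\right) \left(-5\right)\right) = \left(\frac{1}{8} + \frac{1}{8} \cdot 3\right) \left(-2\right) \left(\left(-4\right) \left(-5\right)\right) = \left(\frac{1}{8} + \frac{3}{8}\right) \left(-2\right) 20 = \frac{1}{2} \left(-2\right) 20 = \left(-1\right) 20 = -20$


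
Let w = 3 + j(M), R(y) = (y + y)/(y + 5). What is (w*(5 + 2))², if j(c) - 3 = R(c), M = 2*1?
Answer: 2116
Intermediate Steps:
R(y) = 2*y/(5 + y) (R(y) = (2*y)/(5 + y) = 2*y/(5 + y))
M = 2
j(c) = 3 + 2*c/(5 + c)
w = 46/7 (w = 3 + 5*(3 + 2)/(5 + 2) = 3 + 5*5/7 = 3 + 5*(⅐)*5 = 3 + 25/7 = 46/7 ≈ 6.5714)
(w*(5 + 2))² = (46*(5 + 2)/7)² = ((46/7)*7)² = 46² = 2116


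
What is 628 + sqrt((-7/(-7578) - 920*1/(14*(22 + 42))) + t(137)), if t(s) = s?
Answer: 628 + sqrt(170050956131)/35364 ≈ 639.66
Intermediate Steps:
628 + sqrt((-7/(-7578) - 920*1/(14*(22 + 42))) + t(137)) = 628 + sqrt((-7/(-7578) - 920*1/(14*(22 + 42))) + 137) = 628 + sqrt((-7*(-1/7578) - 920/(14*64)) + 137) = 628 + sqrt((7/7578 - 920/896) + 137) = 628 + sqrt((7/7578 - 920*1/896) + 137) = 628 + sqrt((7/7578 - 115/112) + 137) = 628 + sqrt(-435343/424368 + 137) = 628 + sqrt(57703073/424368) = 628 + sqrt(170050956131)/35364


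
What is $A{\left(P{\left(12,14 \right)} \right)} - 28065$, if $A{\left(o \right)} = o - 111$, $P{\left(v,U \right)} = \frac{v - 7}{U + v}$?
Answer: $- \frac{732571}{26} \approx -28176.0$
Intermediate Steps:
$P{\left(v,U \right)} = \frac{-7 + v}{U + v}$
$A{\left(o \right)} = -111 + o$ ($A{\left(o \right)} = o - 111 = -111 + o$)
$A{\left(P{\left(12,14 \right)} \right)} - 28065 = \left(-111 + \frac{-7 + 12}{14 + 12}\right) - 28065 = \left(-111 + \frac{1}{26} \cdot 5\right) - 28065 = \left(-111 + \frac{5}{26}\right) - 28065 = - \frac{2881}{26} - 28065 = - \frac{732571}{26}$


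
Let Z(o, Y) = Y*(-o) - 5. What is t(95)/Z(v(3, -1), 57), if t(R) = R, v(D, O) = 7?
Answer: -95/404 ≈ -0.23515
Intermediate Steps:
Z(o, Y) = -5 - Y*o (Z(o, Y) = -Y*o - 5 = -5 - Y*o)
t(95)/Z(v(3, -1), 57) = 95/(-5 - 1*57*7) = 95/(-5 - 399) = 95/(-404) = 95*(-1/404) = -95/404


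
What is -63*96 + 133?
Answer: -5915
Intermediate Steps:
-63*96 + 133 = -6048 + 133 = -5915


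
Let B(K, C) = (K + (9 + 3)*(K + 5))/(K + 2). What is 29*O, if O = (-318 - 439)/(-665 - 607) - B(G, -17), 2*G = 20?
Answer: -187369/424 ≈ -441.91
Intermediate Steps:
G = 10 (G = (½)*20 = 10)
B(K, C) = (60 + 13*K)/(2 + K) (B(K, C) = (K + 12*(5 + K))/(2 + K) = (K + (60 + 12*K))/(2 + K) = (60 + 13*K)/(2 + K))
O = -6461/424 (O = (-318 - 439)/(-665 - 607) - (60 + 13*10)/(2 + 10) = -757/(-1272) - (60 + 130)/12 = -757*(-1/1272) - 190/12 = 757/1272 - 1*95/6 = 757/1272 - 95/6 = -6461/424 ≈ -15.238)
29*O = 29*(-6461/424) = -187369/424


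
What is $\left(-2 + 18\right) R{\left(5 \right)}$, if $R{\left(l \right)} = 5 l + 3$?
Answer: $448$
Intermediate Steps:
$R{\left(l \right)} = 3 + 5 l$
$\left(-2 + 18\right) R{\left(5 \right)} = \left(-2 + 18\right) \left(3 + 5 \cdot 5\right) = 16 \left(3 + 25\right) = 16 \cdot 28 = 448$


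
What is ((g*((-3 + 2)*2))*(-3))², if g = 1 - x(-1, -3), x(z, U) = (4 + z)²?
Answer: 2304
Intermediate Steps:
g = -8 (g = 1 - (4 - 1)² = 1 - 1*3² = 1 - 1*9 = 1 - 9 = -8)
((g*((-3 + 2)*2))*(-3))² = (-8*(-3 + 2)*2*(-3))² = (-(-8)*2*(-3))² = (-8*(-2)*(-3))² = (16*(-3))² = (-48)² = 2304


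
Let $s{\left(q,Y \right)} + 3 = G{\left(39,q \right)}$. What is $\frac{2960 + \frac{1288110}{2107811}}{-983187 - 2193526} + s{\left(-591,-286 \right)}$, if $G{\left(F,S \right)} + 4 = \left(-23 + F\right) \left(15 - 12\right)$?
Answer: $\frac{274526094406293}{6695910605243} \approx 40.999$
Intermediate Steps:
$G{\left(F,S \right)} = -73 + 3 F$ ($G{\left(F,S \right)} = -4 + \left(-23 + F\right) \left(15 - 12\right) = -4 + \left(-23 + F\right) 3 = -4 + \left(-69 + 3 F\right) = -73 + 3 F$)
$s{\left(q,Y \right)} = 41$ ($s{\left(q,Y \right)} = -3 + \left(-73 + 3 \cdot 39\right) = -3 + \left(-73 + 117\right) = -3 + 44 = 41$)
$\frac{2960 + \frac{1288110}{2107811}}{-983187 - 2193526} + s{\left(-591,-286 \right)} = \frac{2960 + \frac{1288110}{2107811}}{-983187 - 2193526} + 41 = \frac{2960 + 1288110 \cdot \frac{1}{2107811}}{-3176713} + 41 = \left(2960 + \frac{1288110}{2107811}\right) \left(- \frac{1}{3176713}\right) + 41 = \frac{6240408670}{2107811} \left(- \frac{1}{3176713}\right) + 41 = - \frac{6240408670}{6695910605243} + 41 = \frac{274526094406293}{6695910605243}$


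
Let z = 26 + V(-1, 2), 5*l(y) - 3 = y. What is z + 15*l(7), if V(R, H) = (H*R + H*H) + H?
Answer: 60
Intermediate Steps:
l(y) = ⅗ + y/5
V(R, H) = H + H² + H*R (V(R, H) = (H*R + H²) + H = (H² + H*R) + H = H + H² + H*R)
z = 30 (z = 26 + 2*(1 + 2 - 1) = 26 + 2*2 = 26 + 4 = 30)
z + 15*l(7) = 30 + 15*(⅗ + (⅕)*7) = 30 + 15*(⅗ + 7/5) = 30 + 15*2 = 30 + 30 = 60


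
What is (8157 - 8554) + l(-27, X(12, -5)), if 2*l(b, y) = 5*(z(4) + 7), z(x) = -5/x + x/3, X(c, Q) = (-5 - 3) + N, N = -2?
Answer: -9103/24 ≈ -379.29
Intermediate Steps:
X(c, Q) = -10 (X(c, Q) = (-5 - 3) - 2 = -8 - 2 = -10)
z(x) = -5/x + x/3 (z(x) = -5/x + x*(⅓) = -5/x + x/3)
l(b, y) = 425/24 (l(b, y) = (5*((-5/4 + (⅓)*4) + 7))/2 = (5*((-5*¼ + 4/3) + 7))/2 = (5*((-5/4 + 4/3) + 7))/2 = (5*(1/12 + 7))/2 = (5*(85/12))/2 = (½)*(425/12) = 425/24)
(8157 - 8554) + l(-27, X(12, -5)) = (8157 - 8554) + 425/24 = -397 + 425/24 = -9103/24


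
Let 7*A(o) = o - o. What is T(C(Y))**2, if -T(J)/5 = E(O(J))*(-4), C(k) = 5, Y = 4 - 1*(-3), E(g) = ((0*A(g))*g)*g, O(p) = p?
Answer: 0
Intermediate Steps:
A(o) = 0 (A(o) = (o - o)/7 = (1/7)*0 = 0)
E(g) = 0 (E(g) = ((0*0)*g)*g = (0*g)*g = 0*g = 0)
Y = 7 (Y = 4 + 3 = 7)
T(J) = 0 (T(J) = -0*(-4) = -5*0 = 0)
T(C(Y))**2 = 0**2 = 0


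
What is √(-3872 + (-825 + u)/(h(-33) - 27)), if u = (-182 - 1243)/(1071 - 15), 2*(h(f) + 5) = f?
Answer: I*√70221306903/4268 ≈ 62.088*I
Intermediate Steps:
h(f) = -5 + f/2
u = -475/352 (u = -1425/1056 = -1425*1/1056 = -475/352 ≈ -1.3494)
√(-3872 + (-825 + u)/(h(-33) - 27)) = √(-3872 + (-825 - 475/352)/((-5 + (½)*(-33)) - 27)) = √(-3872 - 290875/(352*((-5 - 33/2) - 27))) = √(-3872 - 290875/(352*(-43/2 - 27))) = √(-3872 - 290875/(352*(-97/2))) = √(-3872 - 290875/352*(-2/97)) = √(-3872 + 290875/17072) = √(-65811909/17072) = I*√70221306903/4268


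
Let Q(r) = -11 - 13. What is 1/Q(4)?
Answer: -1/24 ≈ -0.041667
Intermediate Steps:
Q(r) = -24
1/Q(4) = 1/(-24) = -1/24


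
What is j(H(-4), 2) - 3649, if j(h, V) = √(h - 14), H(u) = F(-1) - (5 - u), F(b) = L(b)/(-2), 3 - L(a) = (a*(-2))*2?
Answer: -3649 + 3*I*√10/2 ≈ -3649.0 + 4.7434*I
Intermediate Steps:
L(a) = 3 + 4*a (L(a) = 3 - a*(-2)*2 = 3 - (-2*a)*2 = 3 - (-4)*a = 3 + 4*a)
F(b) = -3/2 - 2*b (F(b) = (3 + 4*b)/(-2) = (3 + 4*b)*(-½) = -3/2 - 2*b)
H(u) = -9/2 + u (H(u) = (-3/2 - 2*(-1)) - (5 - u) = (-3/2 + 2) + (-5 + u) = ½ + (-5 + u) = -9/2 + u)
j(h, V) = √(-14 + h)
j(H(-4), 2) - 3649 = √(-14 + (-9/2 - 4)) - 3649 = √(-14 - 17/2) - 3649 = √(-45/2) - 3649 = 3*I*√10/2 - 3649 = -3649 + 3*I*√10/2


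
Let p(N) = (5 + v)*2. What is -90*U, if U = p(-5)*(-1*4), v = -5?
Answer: 0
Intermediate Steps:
p(N) = 0 (p(N) = (5 - 5)*2 = 0*2 = 0)
U = 0 (U = 0*(-1*4) = 0*(-4) = 0)
-90*U = -90*0 = 0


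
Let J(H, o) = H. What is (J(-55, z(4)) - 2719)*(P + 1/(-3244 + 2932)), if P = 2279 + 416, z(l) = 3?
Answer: -1166243693/156 ≈ -7.4759e+6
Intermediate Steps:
P = 2695
(J(-55, z(4)) - 2719)*(P + 1/(-3244 + 2932)) = (-55 - 2719)*(2695 + 1/(-3244 + 2932)) = -2774*(2695 + 1/(-312)) = -2774*(2695 - 1/312) = -2774*840839/312 = -1166243693/156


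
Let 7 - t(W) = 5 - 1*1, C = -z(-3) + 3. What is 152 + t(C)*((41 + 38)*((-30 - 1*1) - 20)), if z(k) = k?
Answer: -11935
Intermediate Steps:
C = 6 (C = -1*(-3) + 3 = 3 + 3 = 6)
t(W) = 3 (t(W) = 7 - (5 - 1*1) = 7 - (5 - 1) = 7 - 1*4 = 7 - 4 = 3)
152 + t(C)*((41 + 38)*((-30 - 1*1) - 20)) = 152 + 3*((41 + 38)*((-30 - 1*1) - 20)) = 152 + 3*(79*((-30 - 1) - 20)) = 152 + 3*(79*(-31 - 20)) = 152 + 3*(79*(-51)) = 152 + 3*(-4029) = 152 - 12087 = -11935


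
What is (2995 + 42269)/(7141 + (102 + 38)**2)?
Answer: 45264/26741 ≈ 1.6927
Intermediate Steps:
(2995 + 42269)/(7141 + (102 + 38)**2) = 45264/(7141 + 140**2) = 45264/(7141 + 19600) = 45264/26741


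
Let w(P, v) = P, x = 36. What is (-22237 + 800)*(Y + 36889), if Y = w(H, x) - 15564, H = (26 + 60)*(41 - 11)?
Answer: -512451485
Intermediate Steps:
H = 2580 (H = 86*30 = 2580)
Y = -12984 (Y = 2580 - 15564 = -12984)
(-22237 + 800)*(Y + 36889) = (-22237 + 800)*(-12984 + 36889) = -21437*23905 = -512451485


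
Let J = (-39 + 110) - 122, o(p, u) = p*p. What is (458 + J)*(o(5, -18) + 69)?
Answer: 38258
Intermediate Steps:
o(p, u) = p²
J = -51 (J = 71 - 122 = -51)
(458 + J)*(o(5, -18) + 69) = (458 - 51)*(5² + 69) = 407*(25 + 69) = 407*94 = 38258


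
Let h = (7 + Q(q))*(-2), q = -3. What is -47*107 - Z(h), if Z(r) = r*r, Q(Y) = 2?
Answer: -5353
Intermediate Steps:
h = -18 (h = (7 + 2)*(-2) = 9*(-2) = -18)
Z(r) = r**2
-47*107 - Z(h) = -47*107 - 1*(-18)**2 = -5029 - 1*324 = -5029 - 324 = -5353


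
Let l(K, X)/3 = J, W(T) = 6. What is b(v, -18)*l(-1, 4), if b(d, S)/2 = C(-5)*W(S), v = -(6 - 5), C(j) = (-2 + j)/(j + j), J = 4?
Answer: 504/5 ≈ 100.80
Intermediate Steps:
l(K, X) = 12 (l(K, X) = 3*4 = 12)
C(j) = (-2 + j)/(2*j) (C(j) = (-2 + j)/((2*j)) = (-2 + j)*(1/(2*j)) = (-2 + j)/(2*j))
v = -1 (v = -1*1 = -1)
b(d, S) = 42/5 (b(d, S) = 2*(((½)*(-2 - 5)/(-5))*6) = 2*(((½)*(-⅕)*(-7))*6) = 2*((7/10)*6) = 2*(21/5) = 42/5)
b(v, -18)*l(-1, 4) = (42/5)*12 = 504/5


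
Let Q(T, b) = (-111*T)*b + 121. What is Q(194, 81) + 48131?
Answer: -1696002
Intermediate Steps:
Q(T, b) = 121 - 111*T*b (Q(T, b) = -111*T*b + 121 = 121 - 111*T*b)
Q(194, 81) + 48131 = (121 - 111*194*81) + 48131 = (121 - 1744254) + 48131 = -1744133 + 48131 = -1696002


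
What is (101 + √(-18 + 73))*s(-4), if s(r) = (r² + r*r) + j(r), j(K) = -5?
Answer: 2727 + 27*√55 ≈ 2927.2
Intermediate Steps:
s(r) = -5 + 2*r² (s(r) = (r² + r*r) - 5 = (r² + r²) - 5 = 2*r² - 5 = -5 + 2*r²)
(101 + √(-18 + 73))*s(-4) = (101 + √(-18 + 73))*(-5 + 2*(-4)²) = (101 + √55)*(-5 + 2*16) = (101 + √55)*(-5 + 32) = (101 + √55)*27 = 2727 + 27*√55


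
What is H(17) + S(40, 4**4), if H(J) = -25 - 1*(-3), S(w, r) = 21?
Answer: -1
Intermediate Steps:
H(J) = -22 (H(J) = -25 + 3 = -22)
H(17) + S(40, 4**4) = -22 + 21 = -1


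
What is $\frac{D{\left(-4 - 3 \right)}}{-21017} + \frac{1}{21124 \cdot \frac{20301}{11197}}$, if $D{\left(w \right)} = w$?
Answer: $\frac{3237195617}{9012895055508} \approx 0.00035917$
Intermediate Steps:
$\frac{D{\left(-4 - 3 \right)}}{-21017} + \frac{1}{21124 \cdot \frac{20301}{11197}} = \frac{-4 - 3}{-21017} + \frac{1}{21124 \cdot \frac{20301}{11197}} = \left(-4 - 3\right) \left(- \frac{1}{21017}\right) + \frac{1}{21124 \cdot 20301 \cdot \frac{1}{11197}} = \left(-7\right) \left(- \frac{1}{21017}\right) + \frac{1}{21124 \cdot \frac{20301}{11197}} = \frac{7}{21017} + \frac{1}{21124} \cdot \frac{11197}{20301} = \frac{7}{21017} + \frac{11197}{428838324} = \frac{3237195617}{9012895055508}$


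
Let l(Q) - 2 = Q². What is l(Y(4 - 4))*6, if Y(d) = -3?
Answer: 66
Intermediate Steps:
l(Q) = 2 + Q²
l(Y(4 - 4))*6 = (2 + (-3)²)*6 = (2 + 9)*6 = 11*6 = 66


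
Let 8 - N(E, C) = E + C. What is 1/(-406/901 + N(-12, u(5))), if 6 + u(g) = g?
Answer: 901/18515 ≈ 0.048663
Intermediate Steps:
u(g) = -6 + g
N(E, C) = 8 - C - E (N(E, C) = 8 - (E + C) = 8 - (C + E) = 8 + (-C - E) = 8 - C - E)
1/(-406/901 + N(-12, u(5))) = 1/(-406/901 + (8 - (-6 + 5) - 1*(-12))) = 1/(-406*1/901 + (8 - 1*(-1) + 12)) = 1/(-406/901 + (8 + 1 + 12)) = 1/(-406/901 + 21) = 1/(18515/901) = 901/18515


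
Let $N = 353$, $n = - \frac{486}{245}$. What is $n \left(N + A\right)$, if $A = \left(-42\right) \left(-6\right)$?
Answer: $- \frac{58806}{49} \approx -1200.1$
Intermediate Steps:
$A = 252$
$n = - \frac{486}{245}$ ($n = \left(-486\right) \frac{1}{245} = - \frac{486}{245} \approx -1.9837$)
$n \left(N + A\right) = - \frac{486 \left(353 + 252\right)}{245} = \left(- \frac{486}{245}\right) 605 = - \frac{58806}{49}$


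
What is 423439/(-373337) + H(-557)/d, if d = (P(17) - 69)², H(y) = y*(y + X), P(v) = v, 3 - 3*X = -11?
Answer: 341136073645/3028509744 ≈ 112.64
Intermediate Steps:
X = 14/3 (X = 1 - ⅓*(-11) = 1 + 11/3 = 14/3 ≈ 4.6667)
H(y) = y*(14/3 + y) (H(y) = y*(y + 14/3) = y*(14/3 + y))
d = 2704 (d = (17 - 69)² = (-52)² = 2704)
423439/(-373337) + H(-557)/d = 423439/(-373337) + ((⅓)*(-557)*(14 + 3*(-557)))/2704 = 423439*(-1/373337) + ((⅓)*(-557)*(14 - 1671))*(1/2704) = -423439/373337 + ((⅓)*(-557)*(-1657))*(1/2704) = -423439/373337 + (922949/3)*(1/2704) = -423439/373337 + 922949/8112 = 341136073645/3028509744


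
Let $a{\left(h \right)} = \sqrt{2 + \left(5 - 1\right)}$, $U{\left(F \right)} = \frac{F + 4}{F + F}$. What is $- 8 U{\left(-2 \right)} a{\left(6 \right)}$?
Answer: $4 \sqrt{6} \approx 9.798$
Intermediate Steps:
$U{\left(F \right)} = \frac{4 + F}{2 F}$
$a{\left(h \right)} = \sqrt{6}$ ($a{\left(h \right)} = \sqrt{2 + 4} = \sqrt{6}$)
$- 8 U{\left(-2 \right)} a{\left(6 \right)} = - 8 \frac{4 - 2}{2 \left(-2\right)} \sqrt{6} = - 8 \cdot \frac{1}{2} \left(- \frac{1}{2}\right) 2 \sqrt{6} = \left(-8\right) \left(- \frac{1}{2}\right) \sqrt{6} = 4 \sqrt{6}$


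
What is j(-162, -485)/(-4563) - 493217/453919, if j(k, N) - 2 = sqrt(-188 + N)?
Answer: -2251457009/2071232397 - I*sqrt(673)/4563 ≈ -1.087 - 0.0056854*I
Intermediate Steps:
j(k, N) = 2 + sqrt(-188 + N)
j(-162, -485)/(-4563) - 493217/453919 = (2 + sqrt(-188 - 485))/(-4563) - 493217/453919 = (2 + sqrt(-673))*(-1/4563) - 493217*1/453919 = (2 + I*sqrt(673))*(-1/4563) - 493217/453919 = (-2/4563 - I*sqrt(673)/4563) - 493217/453919 = -2251457009/2071232397 - I*sqrt(673)/4563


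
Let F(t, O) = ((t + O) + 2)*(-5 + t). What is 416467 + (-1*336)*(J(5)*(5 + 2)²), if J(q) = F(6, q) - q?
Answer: 284755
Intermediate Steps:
F(t, O) = (-5 + t)*(2 + O + t) (F(t, O) = ((O + t) + 2)*(-5 + t) = (2 + O + t)*(-5 + t) = (-5 + t)*(2 + O + t))
J(q) = 8 (J(q) = (-10 + 6² - 5*q - 3*6 + q*6) - q = (-10 + 36 - 5*q - 18 + 6*q) - q = (8 + q) - q = 8)
416467 + (-1*336)*(J(5)*(5 + 2)²) = 416467 + (-1*336)*(8*(5 + 2)²) = 416467 - 2688*7² = 416467 - 2688*49 = 416467 - 336*392 = 416467 - 131712 = 284755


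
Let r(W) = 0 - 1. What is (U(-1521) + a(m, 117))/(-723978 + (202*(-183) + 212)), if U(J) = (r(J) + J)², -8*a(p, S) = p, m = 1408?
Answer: -579077/190183 ≈ -3.0448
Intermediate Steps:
r(W) = -1
a(p, S) = -p/8
U(J) = (-1 + J)²
(U(-1521) + a(m, 117))/(-723978 + (202*(-183) + 212)) = ((-1 - 1521)² - ⅛*1408)/(-723978 + (202*(-183) + 212)) = ((-1522)² - 176)/(-723978 + (-36966 + 212)) = (2316484 - 176)/(-723978 - 36754) = 2316308/(-760732) = 2316308*(-1/760732) = -579077/190183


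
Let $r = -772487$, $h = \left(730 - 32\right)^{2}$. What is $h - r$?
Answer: $1259691$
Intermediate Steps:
$h = 487204$ ($h = 698^{2} = 487204$)
$h - r = 487204 - -772487 = 487204 + 772487 = 1259691$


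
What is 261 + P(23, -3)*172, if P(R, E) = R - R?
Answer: 261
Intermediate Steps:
P(R, E) = 0
261 + P(23, -3)*172 = 261 + 0*172 = 261 + 0 = 261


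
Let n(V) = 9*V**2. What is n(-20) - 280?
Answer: 3320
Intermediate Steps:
n(-20) - 280 = 9*(-20)**2 - 280 = 9*400 - 280 = 3600 - 280 = 3320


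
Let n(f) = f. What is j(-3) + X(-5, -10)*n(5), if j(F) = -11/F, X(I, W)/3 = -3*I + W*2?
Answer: -214/3 ≈ -71.333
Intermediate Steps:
X(I, W) = -9*I + 6*W (X(I, W) = 3*(-3*I + W*2) = 3*(-3*I + 2*W) = -9*I + 6*W)
j(-3) + X(-5, -10)*n(5) = -11/(-3) + (-9*(-5) + 6*(-10))*5 = -11*(-⅓) + (45 - 60)*5 = 11/3 - 15*5 = 11/3 - 75 = -214/3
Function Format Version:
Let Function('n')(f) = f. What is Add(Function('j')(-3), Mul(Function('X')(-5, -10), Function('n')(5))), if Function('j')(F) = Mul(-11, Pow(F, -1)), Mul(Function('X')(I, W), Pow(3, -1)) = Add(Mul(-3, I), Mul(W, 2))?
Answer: Rational(-214, 3) ≈ -71.333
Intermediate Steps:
Function('X')(I, W) = Add(Mul(-9, I), Mul(6, W)) (Function('X')(I, W) = Mul(3, Add(Mul(-3, I), Mul(W, 2))) = Mul(3, Add(Mul(-3, I), Mul(2, W))) = Add(Mul(-9, I), Mul(6, W)))
Add(Function('j')(-3), Mul(Function('X')(-5, -10), Function('n')(5))) = Add(Mul(-11, Pow(-3, -1)), Mul(Add(Mul(-9, -5), Mul(6, -10)), 5)) = Add(Mul(-11, Rational(-1, 3)), Mul(Add(45, -60), 5)) = Add(Rational(11, 3), Mul(-15, 5)) = Add(Rational(11, 3), -75) = Rational(-214, 3)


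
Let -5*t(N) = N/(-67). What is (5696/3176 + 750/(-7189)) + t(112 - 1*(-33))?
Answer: 405761763/191220211 ≈ 2.1220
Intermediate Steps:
t(N) = N/335 (t(N) = -N/(5*(-67)) = -N*(-1)/(5*67) = -(-1)*N/335 = N/335)
(5696/3176 + 750/(-7189)) + t(112 - 1*(-33)) = (5696/3176 + 750/(-7189)) + (112 - 1*(-33))/335 = (5696*(1/3176) + 750*(-1/7189)) + (112 + 33)/335 = (712/397 - 750/7189) + (1/335)*145 = 4820818/2854033 + 29/67 = 405761763/191220211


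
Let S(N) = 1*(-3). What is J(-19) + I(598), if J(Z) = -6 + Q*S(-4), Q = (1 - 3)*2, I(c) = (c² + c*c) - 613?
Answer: 714601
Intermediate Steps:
I(c) = -613 + 2*c² (I(c) = (c² + c²) - 613 = 2*c² - 613 = -613 + 2*c²)
S(N) = -3
Q = -4 (Q = -2*2 = -4)
J(Z) = 6 (J(Z) = -6 - 4*(-3) = -6 + 12 = 6)
J(-19) + I(598) = 6 + (-613 + 2*598²) = 6 + (-613 + 2*357604) = 6 + (-613 + 715208) = 6 + 714595 = 714601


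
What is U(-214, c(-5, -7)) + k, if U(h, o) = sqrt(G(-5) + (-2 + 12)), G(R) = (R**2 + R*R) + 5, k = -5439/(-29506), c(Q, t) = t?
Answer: 5439/29506 + sqrt(65) ≈ 8.2466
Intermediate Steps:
k = 5439/29506 (k = -5439*(-1/29506) = 5439/29506 ≈ 0.18434)
G(R) = 5 + 2*R**2 (G(R) = (R**2 + R**2) + 5 = 2*R**2 + 5 = 5 + 2*R**2)
U(h, o) = sqrt(65) (U(h, o) = sqrt((5 + 2*(-5)**2) + (-2 + 12)) = sqrt((5 + 2*25) + 10) = sqrt((5 + 50) + 10) = sqrt(55 + 10) = sqrt(65))
U(-214, c(-5, -7)) + k = sqrt(65) + 5439/29506 = 5439/29506 + sqrt(65)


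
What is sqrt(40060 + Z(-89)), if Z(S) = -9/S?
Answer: sqrt(317316061)/89 ≈ 200.15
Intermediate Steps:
sqrt(40060 + Z(-89)) = sqrt(40060 - 9/(-89)) = sqrt(40060 - 9*(-1/89)) = sqrt(40060 + 9/89) = sqrt(3565349/89) = sqrt(317316061)/89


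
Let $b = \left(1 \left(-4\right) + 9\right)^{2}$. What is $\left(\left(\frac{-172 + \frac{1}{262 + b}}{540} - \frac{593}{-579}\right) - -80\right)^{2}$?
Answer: $\frac{5827388859390187441}{894676296099600} \approx 6513.4$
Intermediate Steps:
$b = 25$ ($b = \left(-4 + 9\right)^{2} = 5^{2} = 25$)
$\left(\left(\frac{-172 + \frac{1}{262 + b}}{540} - \frac{593}{-579}\right) - -80\right)^{2} = \left(\left(\frac{-172 + \frac{1}{262 + 25}}{540} - \frac{593}{-579}\right) - -80\right)^{2} = \left(\left(\left(-172 + \frac{1}{287}\right) \frac{1}{540} - - \frac{593}{579}\right) + \left(-131 + 211\right)\right)^{2} = \left(\left(\left(-172 + \frac{1}{287}\right) \frac{1}{540} + \frac{593}{579}\right) + 80\right)^{2} = \left(\left(\left(- \frac{49363}{287}\right) \frac{1}{540} + \frac{593}{579}\right) + 80\right)^{2} = \left(\left(- \frac{49363}{154980} + \frac{593}{579}\right) + 80\right)^{2} = \left(\frac{21107321}{29911140} + 80\right)^{2} = \left(\frac{2413998521}{29911140}\right)^{2} = \frac{5827388859390187441}{894676296099600}$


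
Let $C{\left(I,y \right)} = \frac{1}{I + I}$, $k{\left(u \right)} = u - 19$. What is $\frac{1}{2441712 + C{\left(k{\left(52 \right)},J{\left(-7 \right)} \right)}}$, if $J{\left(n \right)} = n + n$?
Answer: $\frac{66}{161152993} \approx 4.0955 \cdot 10^{-7}$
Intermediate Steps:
$J{\left(n \right)} = 2 n$
$k{\left(u \right)} = -19 + u$
$C{\left(I,y \right)} = \frac{1}{2 I}$
$\frac{1}{2441712 + C{\left(k{\left(52 \right)},J{\left(-7 \right)} \right)}} = \frac{1}{2441712 + \frac{1}{2 \left(-19 + 52\right)}} = \frac{1}{2441712 + \frac{1}{2 \cdot 33}} = \frac{1}{2441712 + \frac{1}{2} \cdot \frac{1}{33}} = \frac{1}{2441712 + \frac{1}{66}} = \frac{1}{\frac{161152993}{66}} = \frac{66}{161152993}$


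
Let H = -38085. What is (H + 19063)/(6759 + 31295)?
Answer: -9511/19027 ≈ -0.49987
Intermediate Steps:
(H + 19063)/(6759 + 31295) = (-38085 + 19063)/(6759 + 31295) = -19022/38054 = -19022*1/38054 = -9511/19027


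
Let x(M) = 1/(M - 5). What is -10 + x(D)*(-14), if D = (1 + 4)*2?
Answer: -64/5 ≈ -12.800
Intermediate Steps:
D = 10 (D = 5*2 = 10)
x(M) = 1/(-5 + M)
-10 + x(D)*(-14) = -10 - 14/(-5 + 10) = -10 - 14/5 = -64/5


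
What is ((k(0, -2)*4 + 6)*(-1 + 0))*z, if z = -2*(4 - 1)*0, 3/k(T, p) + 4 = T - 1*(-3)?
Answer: 0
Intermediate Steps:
k(T, p) = 3/(-1 + T) (k(T, p) = 3/(-4 + (T - 1*(-3))) = 3/(-4 + (T + 3)) = 3/(-4 + (3 + T)) = 3/(-1 + T))
z = 0 (z = -6*0 = -2*0 = 0)
((k(0, -2)*4 + 6)*(-1 + 0))*z = (((3/(-1 + 0))*4 + 6)*(-1 + 0))*0 = (((3/(-1))*4 + 6)*(-1))*0 = (((3*(-1))*4 + 6)*(-1))*0 = ((-3*4 + 6)*(-1))*0 = ((-12 + 6)*(-1))*0 = -6*(-1)*0 = 6*0 = 0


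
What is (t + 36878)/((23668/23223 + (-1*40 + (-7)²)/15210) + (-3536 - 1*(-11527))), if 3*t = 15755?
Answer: 1653457550810/313661760313 ≈ 5.2715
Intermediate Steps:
t = 15755/3 (t = (⅓)*15755 = 15755/3 ≈ 5251.7)
(t + 36878)/((23668/23223 + (-1*40 + (-7)²)/15210) + (-3536 - 1*(-11527))) = (15755/3 + 36878)/((23668/23223 + (-1*40 + (-7)²)/15210) + (-3536 - 1*(-11527))) = 126389/(3*((23668*(1/23223) + (-40 + 49)*(1/15210)) + (-3536 + 11527))) = 126389/(3*((23668/23223 + 9*(1/15210)) + 7991)) = 126389/(3*((23668/23223 + 1/1690) + 7991)) = 126389/(3*(40022143/39246870 + 7991)) = 126389/(3*(313661760313/39246870)) = (126389/3)*(39246870/313661760313) = 1653457550810/313661760313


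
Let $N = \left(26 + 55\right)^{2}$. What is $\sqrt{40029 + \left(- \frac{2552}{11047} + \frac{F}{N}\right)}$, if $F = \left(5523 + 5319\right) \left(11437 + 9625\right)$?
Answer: $\frac{\sqrt{59917698795438273}}{894807} \approx 273.56$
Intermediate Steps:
$N = 6561$ ($N = 81^{2} = 6561$)
$F = 228354204$ ($F = 10842 \cdot 21062 = 228354204$)
$\sqrt{40029 + \left(- \frac{2552}{11047} + \frac{F}{N}\right)} = \sqrt{40029 + \left(- \frac{2552}{11047} + \frac{228354204}{6561}\right)} = \sqrt{40029 + \left(\left(-2552\right) \frac{1}{11047} + 228354204 \cdot \frac{1}{6561}\right)} = \sqrt{40029 + \left(- \frac{2552}{11047} + \frac{76118068}{2187}\right)} = \sqrt{40029 + \frac{840870715972}{24159789}} = \sqrt{\frac{1807962909853}{24159789}} = \frac{\sqrt{59917698795438273}}{894807}$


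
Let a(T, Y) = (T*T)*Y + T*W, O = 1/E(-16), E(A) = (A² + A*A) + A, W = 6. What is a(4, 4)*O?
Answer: 11/62 ≈ 0.17742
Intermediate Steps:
E(A) = A + 2*A² (E(A) = (A² + A²) + A = 2*A² + A = A + 2*A²)
O = 1/496 (O = 1/(-16*(1 + 2*(-16))) = 1/(-16*(1 - 32)) = 1/(-16*(-31)) = 1/496 ≈ 0.0020161)
a(T, Y) = 6*T + Y*T² (a(T, Y) = (T*T)*Y + T*6 = T²*Y + 6*T = Y*T² + 6*T = 6*T + Y*T²)
a(4, 4)*O = (4*(6 + 4*4))*(1/496) = (4*(6 + 16))*(1/496) = (4*22)*(1/496) = 88*(1/496) = 11/62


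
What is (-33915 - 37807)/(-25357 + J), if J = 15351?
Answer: 35861/5003 ≈ 7.1679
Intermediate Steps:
(-33915 - 37807)/(-25357 + J) = (-33915 - 37807)/(-25357 + 15351) = -71722/(-10006) = -71722*(-1/10006) = 35861/5003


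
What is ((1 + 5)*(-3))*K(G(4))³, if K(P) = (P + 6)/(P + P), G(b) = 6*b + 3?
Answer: -1331/324 ≈ -4.1080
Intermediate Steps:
G(b) = 3 + 6*b
K(P) = (6 + P)/(2*P) (K(P) = (6 + P)/((2*P)) = (6 + P)*(1/(2*P)) = (6 + P)/(2*P))
((1 + 5)*(-3))*K(G(4))³ = ((1 + 5)*(-3))*((6 + (3 + 6*4))/(2*(3 + 6*4)))³ = (6*(-3))*((6 + (3 + 24))/(2*(3 + 24)))³ = -18*(6 + 27)³/157464 = -18*((½)*(1/27)*33)³ = -18*(11/18)³ = -18*1331/5832 = -1331/324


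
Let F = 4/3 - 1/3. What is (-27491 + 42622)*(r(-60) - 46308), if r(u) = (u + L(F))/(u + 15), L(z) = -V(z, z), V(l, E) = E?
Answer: -31529962669/45 ≈ -7.0067e+8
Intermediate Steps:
F = 1 (F = 4*(⅓) - 1*⅓ = 4/3 - ⅓ = 1)
L(z) = -z
r(u) = (-1 + u)/(15 + u) (r(u) = (u - 1*1)/(u + 15) = (u - 1)/(15 + u) = (-1 + u)/(15 + u))
(-27491 + 42622)*(r(-60) - 46308) = (-27491 + 42622)*((-1 - 60)/(15 - 60) - 46308) = 15131*(-61/(-45) - 46308) = 15131*(-1/45*(-61) - 46308) = 15131*(61/45 - 46308) = 15131*(-2083799/45) = -31529962669/45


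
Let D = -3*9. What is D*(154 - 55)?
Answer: -2673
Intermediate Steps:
D = -27
D*(154 - 55) = -27*(154 - 55) = -27*99 = -2673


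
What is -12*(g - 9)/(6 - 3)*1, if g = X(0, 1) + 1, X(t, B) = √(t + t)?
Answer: 32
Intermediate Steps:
X(t, B) = √2*√t (X(t, B) = √(2*t) = √2*√t)
g = 1 (g = √2*√0 + 1 = √2*0 + 1 = 0 + 1 = 1)
-12*(g - 9)/(6 - 3)*1 = -12*(1 - 9)/(6 - 3)*1 = -(-96)/3*1 = -12*(-8/3)*1 = 32*1 = 32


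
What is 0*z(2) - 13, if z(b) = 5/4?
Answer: -13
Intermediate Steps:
z(b) = 5/4 (z(b) = 5*(1/4) = 5/4)
0*z(2) - 13 = 0*(5/4) - 13 = 0 - 13 = -13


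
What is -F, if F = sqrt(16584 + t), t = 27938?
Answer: -sqrt(44522) ≈ -211.00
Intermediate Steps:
F = sqrt(44522) (F = sqrt(16584 + 27938) = sqrt(44522) ≈ 211.00)
-F = -sqrt(44522)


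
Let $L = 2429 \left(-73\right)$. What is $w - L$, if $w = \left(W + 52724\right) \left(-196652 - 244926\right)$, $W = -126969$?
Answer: $32785135927$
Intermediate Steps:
$L = -177317$
$w = 32784958610$ ($w = \left(-126969 + 52724\right) \left(-196652 - 244926\right) = \left(-74245\right) \left(-441578\right) = 32784958610$)
$w - L = 32784958610 - -177317 = 32784958610 + 177317 = 32785135927$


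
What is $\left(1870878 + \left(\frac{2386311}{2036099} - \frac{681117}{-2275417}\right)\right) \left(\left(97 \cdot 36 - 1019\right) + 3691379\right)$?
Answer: $\frac{32017335689567052631677888}{4632974278283} \approx 6.9108 \cdot 10^{12}$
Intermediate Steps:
$\left(1870878 + \left(\frac{2386311}{2036099} - \frac{681117}{-2275417}\right)\right) \left(\left(97 \cdot 36 - 1019\right) + 3691379\right) = \left(1870878 + \left(2386311 \cdot \frac{1}{2036099} - - \frac{681117}{2275417}\right)\right) \left(\left(3492 - 1019\right) + 3691379\right) = \left(1870878 + \left(\frac{2386311}{2036099} + \frac{681117}{2275417}\right)\right) \left(2473 + 3691379\right) = \left(1870878 + \frac{6816674259270}{4632974278283}\right) 3693852 = \frac{8667736468479801744}{4632974278283} \cdot 3693852 = \frac{32017335689567052631677888}{4632974278283}$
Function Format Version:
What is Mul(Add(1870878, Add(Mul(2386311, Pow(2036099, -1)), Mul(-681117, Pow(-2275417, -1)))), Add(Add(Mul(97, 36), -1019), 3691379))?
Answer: Rational(32017335689567052631677888, 4632974278283) ≈ 6.9108e+12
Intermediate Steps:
Mul(Add(1870878, Add(Mul(2386311, Pow(2036099, -1)), Mul(-681117, Pow(-2275417, -1)))), Add(Add(Mul(97, 36), -1019), 3691379)) = Mul(Add(1870878, Add(Mul(2386311, Rational(1, 2036099)), Mul(-681117, Rational(-1, 2275417)))), Add(Add(3492, -1019), 3691379)) = Mul(Add(1870878, Add(Rational(2386311, 2036099), Rational(681117, 2275417))), Add(2473, 3691379)) = Mul(Add(1870878, Rational(6816674259270, 4632974278283)), 3693852) = Mul(Rational(8667736468479801744, 4632974278283), 3693852) = Rational(32017335689567052631677888, 4632974278283)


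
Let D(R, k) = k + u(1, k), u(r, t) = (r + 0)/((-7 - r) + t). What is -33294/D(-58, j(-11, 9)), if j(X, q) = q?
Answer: -16647/5 ≈ -3329.4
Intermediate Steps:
u(r, t) = r/(-7 + t - r)
D(R, k) = k - 1/(8 - k) (D(R, k) = k - 1*1/(7 + 1 - k) = k - 1*1/(8 - k) = k - 1/(8 - k))
-33294/D(-58, j(-11, 9)) = -33294*(8 - 1*9)/(-1 + 9*(8 - 1*9)) = -33294*(8 - 9)/(-1 + 9*(8 - 9)) = -33294*(-1/(-1 + 9*(-1))) = -33294*(-1/(-1 - 9)) = -33294/((-1*(-10))) = -33294/10 = -33294*1/10 = -16647/5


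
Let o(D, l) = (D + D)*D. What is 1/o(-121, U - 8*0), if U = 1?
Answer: 1/29282 ≈ 3.4151e-5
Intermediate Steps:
o(D, l) = 2*D**2 (o(D, l) = (2*D)*D = 2*D**2)
1/o(-121, U - 8*0) = 1/(2*(-121)**2) = 1/(2*14641) = 1/29282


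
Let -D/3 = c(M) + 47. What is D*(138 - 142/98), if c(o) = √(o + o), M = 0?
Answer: -943431/49 ≈ -19254.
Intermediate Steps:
c(o) = √2*√o (c(o) = √(2*o) = √2*√o)
D = -141 (D = -3*(√2*√0 + 47) = -3*(√2*0 + 47) = -3*(0 + 47) = -3*47 = -141)
D*(138 - 142/98) = -141*(138 - 142/98) = -141*(138 - 142*1/98) = -141*(138 - 71/49) = -141*6691/49 = -943431/49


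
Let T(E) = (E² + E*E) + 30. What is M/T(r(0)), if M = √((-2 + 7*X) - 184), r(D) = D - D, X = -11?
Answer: I*√263/30 ≈ 0.54058*I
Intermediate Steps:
r(D) = 0
M = I*√263 (M = √((-2 + 7*(-11)) - 184) = √((-2 - 77) - 184) = √(-79 - 184) = √(-263) = I*√263 ≈ 16.217*I)
T(E) = 30 + 2*E² (T(E) = (E² + E²) + 30 = 2*E² + 30 = 30 + 2*E²)
M/T(r(0)) = (I*√263)/(30 + 2*0²) = (I*√263)/(30 + 2*0) = (I*√263)/(30 + 0) = (I*√263)/30 = (I*√263)*(1/30) = I*√263/30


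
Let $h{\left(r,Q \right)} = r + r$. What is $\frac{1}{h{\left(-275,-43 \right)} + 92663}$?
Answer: $\frac{1}{92113} \approx 1.0856 \cdot 10^{-5}$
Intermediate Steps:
$h{\left(r,Q \right)} = 2 r$
$\frac{1}{h{\left(-275,-43 \right)} + 92663} = \frac{1}{2 \left(-275\right) + 92663} = \frac{1}{-550 + 92663} = \frac{1}{92113}$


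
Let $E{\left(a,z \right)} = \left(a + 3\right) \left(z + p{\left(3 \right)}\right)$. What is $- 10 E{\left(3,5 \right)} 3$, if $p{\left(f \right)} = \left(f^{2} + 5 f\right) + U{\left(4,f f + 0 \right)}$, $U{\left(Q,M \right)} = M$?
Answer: $-6840$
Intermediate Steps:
$p{\left(f \right)} = 2 f^{2} + 5 f$ ($p{\left(f \right)} = \left(f^{2} + 5 f\right) + \left(f f + 0\right) = \left(f^{2} + 5 f\right) + \left(f^{2} + 0\right) = \left(f^{2} + 5 f\right) + f^{2} = 2 f^{2} + 5 f$)
$E{\left(a,z \right)} = \left(3 + a\right) \left(33 + z\right)$ ($E{\left(a,z \right)} = \left(a + 3\right) \left(z + 3 \left(5 + 2 \cdot 3\right)\right) = \left(3 + a\right) \left(z + 3 \left(5 + 6\right)\right) = \left(3 + a\right) \left(z + 3 \cdot 11\right) = \left(3 + a\right) \left(z + 33\right) = \left(3 + a\right) \left(33 + z\right)$)
$- 10 E{\left(3,5 \right)} 3 = - 10 \left(99 + 3 \cdot 5 + 33 \cdot 3 + 3 \cdot 5\right) 3 = - 10 \left(99 + 15 + 99 + 15\right) 3 = \left(-10\right) 228 \cdot 3 = \left(-2280\right) 3 = -6840$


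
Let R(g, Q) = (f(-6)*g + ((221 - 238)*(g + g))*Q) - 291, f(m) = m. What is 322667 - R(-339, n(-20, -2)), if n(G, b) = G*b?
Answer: -140116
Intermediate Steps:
R(g, Q) = -291 - 6*g - 34*Q*g (R(g, Q) = (-6*g + ((221 - 238)*(g + g))*Q) - 291 = (-6*g + (-34*g)*Q) - 291 = (-6*g - 34*Q*g) - 291 = -291 - 6*g - 34*Q*g)
322667 - R(-339, n(-20, -2)) = 322667 - (-291 - 6*(-339) - 34*(-20*(-2))*(-339)) = 322667 - (-291 + 2034 - 34*40*(-339)) = 322667 - (-291 + 2034 + 461040) = 322667 - 1*462783 = 322667 - 462783 = -140116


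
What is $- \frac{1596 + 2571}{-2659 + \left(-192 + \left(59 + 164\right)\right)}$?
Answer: $\frac{463}{292} \approx 1.5856$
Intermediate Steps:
$- \frac{1596 + 2571}{-2659 + \left(-192 + \left(59 + 164\right)\right)} = - \frac{4167}{-2659 + \left(-192 + 223\right)} = - \frac{4167}{-2659 + 31} = - \frac{4167}{-2628} = - \frac{4167 \left(-1\right)}{2628} = \left(-1\right) \left(- \frac{463}{292}\right) = \frac{463}{292}$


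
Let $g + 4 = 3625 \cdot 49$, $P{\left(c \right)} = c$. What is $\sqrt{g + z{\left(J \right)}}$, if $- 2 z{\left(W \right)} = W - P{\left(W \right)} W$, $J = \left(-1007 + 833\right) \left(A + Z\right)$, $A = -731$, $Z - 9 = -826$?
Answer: $\sqrt{36275292897} \approx 1.9046 \cdot 10^{5}$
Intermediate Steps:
$Z = -817$ ($Z = 9 - 826 = -817$)
$g = 177621$ ($g = -4 + 3625 \cdot 49 = -4 + 177625 = 177621$)
$J = 269352$ ($J = \left(-1007 + 833\right) \left(-731 - 817\right) = \left(-174\right) \left(-1548\right) = 269352$)
$z{\left(W \right)} = \frac{W^{2}}{2} - \frac{W}{2}$ ($z{\left(W \right)} = - \frac{W - W W}{2} = - \frac{W - W^{2}}{2} = \frac{W^{2}}{2} - \frac{W}{2}$)
$\sqrt{g + z{\left(J \right)}} = \sqrt{177621 + \frac{1}{2} \cdot 269352 \left(-1 + 269352\right)} = \sqrt{177621 + \frac{1}{2} \cdot 269352 \cdot 269351} = \sqrt{177621 + 36275115276} = \sqrt{36275292897}$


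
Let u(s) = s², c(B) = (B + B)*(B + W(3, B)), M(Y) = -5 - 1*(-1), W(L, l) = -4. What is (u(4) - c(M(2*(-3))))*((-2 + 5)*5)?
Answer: -720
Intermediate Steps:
M(Y) = -4 (M(Y) = -5 + 1 = -4)
c(B) = 2*B*(-4 + B) (c(B) = (B + B)*(B - 4) = (2*B)*(-4 + B) = 2*B*(-4 + B))
(u(4) - c(M(2*(-3))))*((-2 + 5)*5) = (4² - 2*(-4)*(-4 - 4))*((-2 + 5)*5) = (16 - 2*(-4)*(-8))*(3*5) = (16 - 1*64)*15 = (16 - 64)*15 = -48*15 = -720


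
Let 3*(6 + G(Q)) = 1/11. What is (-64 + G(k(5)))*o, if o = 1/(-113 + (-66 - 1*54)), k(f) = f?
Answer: 2309/7689 ≈ 0.30030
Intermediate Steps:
o = -1/233 (o = 1/(-113 + (-66 - 54)) = 1/(-113 - 120) = 1/(-233) = -1/233 ≈ -0.0042918)
G(Q) = -197/33 (G(Q) = -6 + (1/3)/11 = -6 + (1/3)*(1/11) = -6 + 1/33 = -197/33)
(-64 + G(k(5)))*o = (-64 - 197/33)*(-1/233) = -2309/33*(-1/233) = 2309/7689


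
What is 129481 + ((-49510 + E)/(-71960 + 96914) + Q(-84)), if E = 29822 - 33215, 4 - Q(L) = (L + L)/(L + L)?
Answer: 3231090833/24954 ≈ 1.2948e+5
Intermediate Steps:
Q(L) = 3 (Q(L) = 4 - (L + L)/(L + L) = 4 - 2*L/(2*L) = 4 - 2*L*1/(2*L) = 4 - 1*1 = 4 - 1 = 3)
E = -3393
129481 + ((-49510 + E)/(-71960 + 96914) + Q(-84)) = 129481 + ((-49510 - 3393)/(-71960 + 96914) + 3) = 129481 + (-52903/24954 + 3) = 129481 + 21959/24954 = 3231090833/24954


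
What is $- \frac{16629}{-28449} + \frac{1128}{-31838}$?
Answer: $\frac{82890605}{150959877} \approx 0.54909$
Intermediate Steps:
$- \frac{16629}{-28449} + \frac{1128}{-31838} = \left(-16629\right) \left(- \frac{1}{28449}\right) + 1128 \left(- \frac{1}{31838}\right) = \frac{5543}{9483} - \frac{564}{15919} = \frac{82890605}{150959877}$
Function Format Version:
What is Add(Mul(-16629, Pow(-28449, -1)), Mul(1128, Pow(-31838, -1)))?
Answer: Rational(82890605, 150959877) ≈ 0.54909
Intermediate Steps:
Add(Mul(-16629, Pow(-28449, -1)), Mul(1128, Pow(-31838, -1))) = Add(Mul(-16629, Rational(-1, 28449)), Mul(1128, Rational(-1, 31838))) = Add(Rational(5543, 9483), Rational(-564, 15919)) = Rational(82890605, 150959877)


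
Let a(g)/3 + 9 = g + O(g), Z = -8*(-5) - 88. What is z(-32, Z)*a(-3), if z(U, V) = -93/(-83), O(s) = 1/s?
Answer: -3441/83 ≈ -41.458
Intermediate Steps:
Z = -48 (Z = 40 - 88 = -48)
z(U, V) = 93/83 (z(U, V) = -93*(-1/83) = 93/83)
a(g) = -27 + 3*g + 3/g (a(g) = -27 + 3*(g + 1/g) = -27 + (3*g + 3/g) = -27 + 3*g + 3/g)
z(-32, Z)*a(-3) = 93*(-27 + 3*(-3) + 3/(-3))/83 = 93*(-27 - 9 + 3*(-⅓))/83 = 93*(-27 - 9 - 1)/83 = (93/83)*(-37) = -3441/83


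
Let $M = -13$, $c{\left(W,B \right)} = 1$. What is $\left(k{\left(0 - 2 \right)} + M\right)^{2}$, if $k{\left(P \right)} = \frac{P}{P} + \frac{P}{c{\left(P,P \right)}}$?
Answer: $196$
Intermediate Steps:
$k{\left(P \right)} = 1 + P$ ($k{\left(P \right)} = \frac{P}{P} + \frac{P}{1} = 1 + P 1 = 1 + P$)
$\left(k{\left(0 - 2 \right)} + M\right)^{2} = \left(\left(1 + \left(0 - 2\right)\right) - 13\right)^{2} = \left(\left(1 - 2\right) - 13\right)^{2} = \left(-1 - 13\right)^{2} = \left(-14\right)^{2} = 196$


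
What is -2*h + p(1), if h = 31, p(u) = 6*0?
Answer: -62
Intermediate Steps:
p(u) = 0
-2*h + p(1) = -2*31 + 0 = -62 + 0 = -62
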